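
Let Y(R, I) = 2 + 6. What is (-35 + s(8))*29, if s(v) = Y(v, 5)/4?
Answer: -957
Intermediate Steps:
Y(R, I) = 8
s(v) = 2 (s(v) = 8/4 = 8*(¼) = 2)
(-35 + s(8))*29 = (-35 + 2)*29 = -33*29 = -957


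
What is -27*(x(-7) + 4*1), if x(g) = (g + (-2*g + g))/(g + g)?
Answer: -108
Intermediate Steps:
x(g) = 0 (x(g) = (g - g)/((2*g)) = 0*(1/(2*g)) = 0)
-27*(x(-7) + 4*1) = -27*(0 + 4*1) = -27*(0 + 4) = -27*4 = -108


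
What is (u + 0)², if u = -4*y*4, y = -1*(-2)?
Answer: 1024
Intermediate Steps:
y = 2
u = -32 (u = -4*2*4 = -8*4 = -32)
(u + 0)² = (-32 + 0)² = (-32)² = 1024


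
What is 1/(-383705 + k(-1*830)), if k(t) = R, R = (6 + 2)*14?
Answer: -1/383593 ≈ -2.6069e-6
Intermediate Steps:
R = 112 (R = 8*14 = 112)
k(t) = 112
1/(-383705 + k(-1*830)) = 1/(-383705 + 112) = 1/(-383593) = -1/383593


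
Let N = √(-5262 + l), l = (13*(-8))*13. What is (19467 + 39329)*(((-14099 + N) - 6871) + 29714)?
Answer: 514112224 + 58796*I*√6614 ≈ 5.1411e+8 + 4.7817e+6*I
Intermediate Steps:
l = -1352 (l = -104*13 = -1352)
N = I*√6614 (N = √(-5262 - 1352) = √(-6614) = I*√6614 ≈ 81.327*I)
(19467 + 39329)*(((-14099 + N) - 6871) + 29714) = (19467 + 39329)*(((-14099 + I*√6614) - 6871) + 29714) = 58796*((-20970 + I*√6614) + 29714) = 58796*(8744 + I*√6614) = 514112224 + 58796*I*√6614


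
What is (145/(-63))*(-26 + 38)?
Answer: -580/21 ≈ -27.619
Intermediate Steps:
(145/(-63))*(-26 + 38) = (145*(-1/63))*12 = -145/63*12 = -580/21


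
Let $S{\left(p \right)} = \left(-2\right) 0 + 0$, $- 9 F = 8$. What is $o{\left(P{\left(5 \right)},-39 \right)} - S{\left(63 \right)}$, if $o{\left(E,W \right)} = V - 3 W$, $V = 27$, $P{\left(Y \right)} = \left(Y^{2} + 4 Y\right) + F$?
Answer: $144$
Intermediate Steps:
$F = - \frac{8}{9}$ ($F = \left(- \frac{1}{9}\right) 8 = - \frac{8}{9} \approx -0.88889$)
$S{\left(p \right)} = 0$ ($S{\left(p \right)} = 0 + 0 = 0$)
$P{\left(Y \right)} = - \frac{8}{9} + Y^{2} + 4 Y$ ($P{\left(Y \right)} = \left(Y^{2} + 4 Y\right) - \frac{8}{9} = - \frac{8}{9} + Y^{2} + 4 Y$)
$o{\left(E,W \right)} = 27 - 3 W$
$o{\left(P{\left(5 \right)},-39 \right)} - S{\left(63 \right)} = \left(27 - -117\right) - 0 = \left(27 + 117\right) + 0 = 144 + 0 = 144$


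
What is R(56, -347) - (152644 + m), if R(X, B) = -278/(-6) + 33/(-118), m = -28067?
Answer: -44083955/354 ≈ -1.2453e+5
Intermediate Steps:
R(X, B) = 16303/354 (R(X, B) = -278*(-⅙) + 33*(-1/118) = 139/3 - 33/118 = 16303/354)
R(56, -347) - (152644 + m) = 16303/354 - (152644 - 28067) = 16303/354 - 1*124577 = 16303/354 - 124577 = -44083955/354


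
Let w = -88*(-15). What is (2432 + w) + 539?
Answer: 4291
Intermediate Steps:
w = 1320
(2432 + w) + 539 = (2432 + 1320) + 539 = 3752 + 539 = 4291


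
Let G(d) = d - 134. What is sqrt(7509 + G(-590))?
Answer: sqrt(6785) ≈ 82.371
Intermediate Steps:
G(d) = -134 + d
sqrt(7509 + G(-590)) = sqrt(7509 + (-134 - 590)) = sqrt(7509 - 724) = sqrt(6785)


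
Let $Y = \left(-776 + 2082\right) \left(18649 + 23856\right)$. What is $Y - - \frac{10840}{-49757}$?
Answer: $\frac{2762087187370}{49757} \approx 5.5512 \cdot 10^{7}$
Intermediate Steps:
$Y = 55511530$ ($Y = 1306 \cdot 42505 = 55511530$)
$Y - - \frac{10840}{-49757} = 55511530 - - \frac{10840}{-49757} = 55511530 - \left(-10840\right) \left(- \frac{1}{49757}\right) = 55511530 - \frac{10840}{49757} = \frac{2762087187370}{49757}$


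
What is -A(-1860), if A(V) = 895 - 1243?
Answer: 348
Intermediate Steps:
A(V) = -348
-A(-1860) = -1*(-348) = 348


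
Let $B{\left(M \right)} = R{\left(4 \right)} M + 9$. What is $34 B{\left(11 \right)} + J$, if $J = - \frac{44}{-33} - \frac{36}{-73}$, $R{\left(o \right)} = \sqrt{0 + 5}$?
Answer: $\frac{67414}{219} + 374 \sqrt{5} \approx 1144.1$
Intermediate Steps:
$R{\left(o \right)} = \sqrt{5}$
$B{\left(M \right)} = 9 + M \sqrt{5}$ ($B{\left(M \right)} = \sqrt{5} M + 9 = M \sqrt{5} + 9 = 9 + M \sqrt{5}$)
$J = \frac{400}{219}$ ($J = \left(-44\right) \left(- \frac{1}{33}\right) - - \frac{36}{73} = \frac{4}{3} + \frac{36}{73} = \frac{400}{219} \approx 1.8265$)
$34 B{\left(11 \right)} + J = 34 \left(9 + 11 \sqrt{5}\right) + \frac{400}{219} = \left(306 + 374 \sqrt{5}\right) + \frac{400}{219} = \frac{67414}{219} + 374 \sqrt{5}$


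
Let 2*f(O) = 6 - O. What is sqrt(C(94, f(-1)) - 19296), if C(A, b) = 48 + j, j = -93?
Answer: 3*I*sqrt(2149) ≈ 139.07*I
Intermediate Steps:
f(O) = 3 - O/2 (f(O) = (6 - O)/2 = 3 - O/2)
C(A, b) = -45 (C(A, b) = 48 - 93 = -45)
sqrt(C(94, f(-1)) - 19296) = sqrt(-45 - 19296) = sqrt(-19341) = 3*I*sqrt(2149)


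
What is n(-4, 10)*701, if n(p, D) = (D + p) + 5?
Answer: 7711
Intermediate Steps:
n(p, D) = 5 + D + p
n(-4, 10)*701 = (5 + 10 - 4)*701 = 11*701 = 7711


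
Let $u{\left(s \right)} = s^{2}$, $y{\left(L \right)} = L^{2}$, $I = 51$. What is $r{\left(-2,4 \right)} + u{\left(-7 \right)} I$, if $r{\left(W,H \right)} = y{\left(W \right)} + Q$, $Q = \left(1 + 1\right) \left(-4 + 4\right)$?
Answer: $2503$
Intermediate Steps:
$Q = 0$ ($Q = 2 \cdot 0 = 0$)
$r{\left(W,H \right)} = W^{2}$ ($r{\left(W,H \right)} = W^{2} + 0 = W^{2}$)
$r{\left(-2,4 \right)} + u{\left(-7 \right)} I = \left(-2\right)^{2} + \left(-7\right)^{2} \cdot 51 = 4 + 49 \cdot 51 = 4 + 2499 = 2503$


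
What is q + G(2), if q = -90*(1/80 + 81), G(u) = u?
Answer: -58313/8 ≈ -7289.1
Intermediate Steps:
q = -58329/8 (q = -90*(1/80 + 81) = -90*6481/80 = -58329/8 ≈ -7291.1)
q + G(2) = -58329/8 + 2 = -58313/8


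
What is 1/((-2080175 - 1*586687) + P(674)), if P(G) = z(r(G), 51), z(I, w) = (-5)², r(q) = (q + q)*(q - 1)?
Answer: -1/2666837 ≈ -3.7498e-7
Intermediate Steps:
r(q) = 2*q*(-1 + q) (r(q) = (2*q)*(-1 + q) = 2*q*(-1 + q))
z(I, w) = 25
P(G) = 25
1/((-2080175 - 1*586687) + P(674)) = 1/((-2080175 - 1*586687) + 25) = 1/((-2080175 - 586687) + 25) = 1/(-2666862 + 25) = 1/(-2666837) = -1/2666837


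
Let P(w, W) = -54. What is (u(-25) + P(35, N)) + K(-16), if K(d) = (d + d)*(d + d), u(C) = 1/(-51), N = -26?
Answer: 49469/51 ≈ 969.98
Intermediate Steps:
u(C) = -1/51
K(d) = 4*d² (K(d) = (2*d)*(2*d) = 4*d²)
(u(-25) + P(35, N)) + K(-16) = (-1/51 - 54) + 4*(-16)² = -2755/51 + 4*256 = -2755/51 + 1024 = 49469/51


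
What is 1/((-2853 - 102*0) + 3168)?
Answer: 1/315 ≈ 0.0031746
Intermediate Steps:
1/((-2853 - 102*0) + 3168) = 1/((-2853 + 0) + 3168) = 1/(-2853 + 3168) = 1/315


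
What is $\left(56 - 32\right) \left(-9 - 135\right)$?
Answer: $-3456$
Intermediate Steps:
$\left(56 - 32\right) \left(-9 - 135\right) = 24 \left(-144\right) = -3456$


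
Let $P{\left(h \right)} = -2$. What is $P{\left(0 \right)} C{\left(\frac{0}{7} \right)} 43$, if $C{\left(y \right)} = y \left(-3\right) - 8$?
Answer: $688$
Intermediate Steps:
$C{\left(y \right)} = -8 - 3 y$ ($C{\left(y \right)} = - 3 y - 8 = -8 - 3 y$)
$P{\left(0 \right)} C{\left(\frac{0}{7} \right)} 43 = - 2 \left(-8 - 3 \cdot \frac{0}{7}\right) 43 = - 2 \left(-8 - 3 \cdot 0 \cdot \frac{1}{7}\right) 43 = - 2 \left(-8 - 0\right) 43 = - 2 \left(-8 + 0\right) 43 = \left(-2\right) \left(-8\right) 43 = 16 \cdot 43 = 688$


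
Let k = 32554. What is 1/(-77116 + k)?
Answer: -1/44562 ≈ -2.2441e-5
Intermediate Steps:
1/(-77116 + k) = 1/(-77116 + 32554) = 1/(-44562) = -1/44562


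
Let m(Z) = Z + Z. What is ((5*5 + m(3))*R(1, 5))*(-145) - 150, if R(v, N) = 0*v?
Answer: -150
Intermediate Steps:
m(Z) = 2*Z
R(v, N) = 0
((5*5 + m(3))*R(1, 5))*(-145) - 150 = ((5*5 + 2*3)*0)*(-145) - 150 = ((25 + 6)*0)*(-145) - 150 = (31*0)*(-145) - 150 = 0*(-145) - 150 = 0 - 150 = -150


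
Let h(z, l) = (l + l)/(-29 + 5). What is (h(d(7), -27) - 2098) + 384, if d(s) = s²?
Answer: -6847/4 ≈ -1711.8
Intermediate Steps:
h(z, l) = -l/12 (h(z, l) = (2*l)/(-24) = (2*l)*(-1/24) = -l/12)
(h(d(7), -27) - 2098) + 384 = (-1/12*(-27) - 2098) + 384 = (9/4 - 2098) + 384 = -8383/4 + 384 = -6847/4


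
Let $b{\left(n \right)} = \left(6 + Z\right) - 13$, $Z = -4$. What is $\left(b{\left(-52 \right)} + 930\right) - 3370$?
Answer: $-2451$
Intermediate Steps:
$b{\left(n \right)} = -11$ ($b{\left(n \right)} = \left(6 - 4\right) - 13 = 2 - 13 = -11$)
$\left(b{\left(-52 \right)} + 930\right) - 3370 = \left(-11 + 930\right) - 3370 = 919 - 3370 = -2451$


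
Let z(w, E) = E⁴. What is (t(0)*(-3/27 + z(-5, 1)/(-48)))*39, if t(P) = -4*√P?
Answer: 0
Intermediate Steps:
(t(0)*(-3/27 + z(-5, 1)/(-48)))*39 = ((-4*√0)*(-3/27 + 1⁴/(-48)))*39 = ((-4*0)*(-3*1/27 + 1*(-1/48)))*39 = (0*(-⅑ - 1/48))*39 = (0*(-19/144))*39 = 0*39 = 0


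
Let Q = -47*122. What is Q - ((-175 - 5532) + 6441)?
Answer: -6468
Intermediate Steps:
Q = -5734
Q - ((-175 - 5532) + 6441) = -5734 - ((-175 - 5532) + 6441) = -5734 - (-5707 + 6441) = -5734 - 1*734 = -5734 - 734 = -6468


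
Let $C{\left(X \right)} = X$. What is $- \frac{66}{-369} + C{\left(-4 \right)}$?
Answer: $- \frac{470}{123} \approx -3.8211$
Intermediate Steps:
$- \frac{66}{-369} + C{\left(-4 \right)} = - \frac{66}{-369} - 4 = \left(-66\right) \left(- \frac{1}{369}\right) - 4 = \frac{22}{123} - 4 = - \frac{470}{123}$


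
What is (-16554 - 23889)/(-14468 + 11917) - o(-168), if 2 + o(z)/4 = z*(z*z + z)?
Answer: 48095676083/2551 ≈ 1.8854e+7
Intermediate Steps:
o(z) = -8 + 4*z*(z + z**2) (o(z) = -8 + 4*(z*(z*z + z)) = -8 + 4*(z*(z**2 + z)) = -8 + 4*(z*(z + z**2)) = -8 + 4*z*(z + z**2))
(-16554 - 23889)/(-14468 + 11917) - o(-168) = (-16554 - 23889)/(-14468 + 11917) - (-8 + 4*(-168)**2 + 4*(-168)**3) = -40443/(-2551) - (-8 + 4*28224 + 4*(-4741632)) = -40443*(-1/2551) - (-8 + 112896 - 18966528) = 40443/2551 - 1*(-18853640) = 40443/2551 + 18853640 = 48095676083/2551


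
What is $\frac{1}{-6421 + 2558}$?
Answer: $- \frac{1}{3863} \approx -0.00025887$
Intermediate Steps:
$\frac{1}{-6421 + 2558} = \frac{1}{-3863} = - \frac{1}{3863}$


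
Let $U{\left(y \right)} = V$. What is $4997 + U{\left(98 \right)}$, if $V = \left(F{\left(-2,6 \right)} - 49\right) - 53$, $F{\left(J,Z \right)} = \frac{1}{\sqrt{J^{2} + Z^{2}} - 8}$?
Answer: $\frac{14684}{3} - \frac{\sqrt{10}}{12} \approx 4894.4$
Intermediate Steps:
$F{\left(J,Z \right)} = \frac{1}{-8 + \sqrt{J^{2} + Z^{2}}}$
$V = -102 + \frac{1}{-8 + 2 \sqrt{10}}$ ($V = \left(\frac{1}{-8 + \sqrt{\left(-2\right)^{2} + 6^{2}}} - 49\right) - 53 = \left(\frac{1}{-8 + \sqrt{4 + 36}} - 49\right) - 53 = \left(\frac{1}{-8 + \sqrt{40}} - 49\right) - 53 = \left(\frac{1}{-8 + 2 \sqrt{10}} - 49\right) - 53 = \left(-49 + \frac{1}{-8 + 2 \sqrt{10}}\right) - 53 = -102 + \frac{1}{-8 + 2 \sqrt{10}} \approx -102.6$)
$U{\left(y \right)} = - \frac{307}{3} - \frac{\sqrt{10}}{12}$
$4997 + U{\left(98 \right)} = 4997 - \left(\frac{307}{3} + \frac{\sqrt{10}}{12}\right) = \frac{14684}{3} - \frac{\sqrt{10}}{12}$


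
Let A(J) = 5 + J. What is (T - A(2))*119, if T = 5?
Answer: -238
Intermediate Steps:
(T - A(2))*119 = (5 - (5 + 2))*119 = (5 - 1*7)*119 = (5 - 7)*119 = -2*119 = -238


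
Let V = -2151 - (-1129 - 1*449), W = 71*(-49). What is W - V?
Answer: -2906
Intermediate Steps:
W = -3479
V = -573 (V = -2151 - (-1129 - 449) = -2151 - 1*(-1578) = -2151 + 1578 = -573)
W - V = -3479 - 1*(-573) = -3479 + 573 = -2906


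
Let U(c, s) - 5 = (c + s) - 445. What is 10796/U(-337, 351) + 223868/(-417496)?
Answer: -575331823/22231662 ≈ -25.879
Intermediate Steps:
U(c, s) = -440 + c + s (U(c, s) = 5 + ((c + s) - 445) = 5 + (-445 + c + s) = -440 + c + s)
10796/U(-337, 351) + 223868/(-417496) = 10796/(-440 - 337 + 351) + 223868/(-417496) = 10796/(-426) + 223868*(-1/417496) = 10796*(-1/426) - 55967/104374 = -5398/213 - 55967/104374 = -575331823/22231662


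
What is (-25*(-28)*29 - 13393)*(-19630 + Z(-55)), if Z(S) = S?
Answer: -135964295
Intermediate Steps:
(-25*(-28)*29 - 13393)*(-19630 + Z(-55)) = (-25*(-28)*29 - 13393)*(-19630 - 55) = (700*29 - 13393)*(-19685) = (20300 - 13393)*(-19685) = 6907*(-19685) = -135964295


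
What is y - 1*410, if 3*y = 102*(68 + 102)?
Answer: 5370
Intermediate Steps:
y = 5780 (y = (102*(68 + 102))/3 = (102*170)/3 = (⅓)*17340 = 5780)
y - 1*410 = 5780 - 1*410 = 5780 - 410 = 5370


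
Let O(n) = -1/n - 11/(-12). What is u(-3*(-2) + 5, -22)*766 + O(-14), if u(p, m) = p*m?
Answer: -15571165/84 ≈ -1.8537e+5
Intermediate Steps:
u(p, m) = m*p
O(n) = 11/12 - 1/n (O(n) = -1/n - 11*(-1/12) = -1/n + 11/12 = 11/12 - 1/n)
u(-3*(-2) + 5, -22)*766 + O(-14) = -22*(-3*(-2) + 5)*766 + (11/12 - 1/(-14)) = -22*(6 + 5)*766 + (11/12 - 1*(-1/14)) = -22*11*766 + (11/12 + 1/14) = -242*766 + 83/84 = -185372 + 83/84 = -15571165/84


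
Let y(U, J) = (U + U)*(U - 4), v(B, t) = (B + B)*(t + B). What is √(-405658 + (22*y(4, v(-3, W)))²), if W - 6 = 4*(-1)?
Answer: I*√405658 ≈ 636.91*I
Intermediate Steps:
W = 2 (W = 6 + 4*(-1) = 6 - 4 = 2)
v(B, t) = 2*B*(B + t) (v(B, t) = (2*B)*(B + t) = 2*B*(B + t))
y(U, J) = 2*U*(-4 + U) (y(U, J) = (2*U)*(-4 + U) = 2*U*(-4 + U))
√(-405658 + (22*y(4, v(-3, W)))²) = √(-405658 + (22*(2*4*(-4 + 4)))²) = √(-405658 + (22*(2*4*0))²) = √(-405658 + (22*0)²) = √(-405658 + 0²) = √(-405658 + 0) = √(-405658) = I*√405658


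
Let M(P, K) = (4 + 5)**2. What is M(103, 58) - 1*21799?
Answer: -21718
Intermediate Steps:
M(P, K) = 81 (M(P, K) = 9**2 = 81)
M(103, 58) - 1*21799 = 81 - 1*21799 = 81 - 21799 = -21718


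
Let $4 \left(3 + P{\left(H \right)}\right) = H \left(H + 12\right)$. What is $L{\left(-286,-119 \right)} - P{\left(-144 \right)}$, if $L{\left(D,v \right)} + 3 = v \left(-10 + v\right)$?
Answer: $10599$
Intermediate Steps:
$L{\left(D,v \right)} = -3 + v \left(-10 + v\right)$
$P{\left(H \right)} = -3 + \frac{H \left(12 + H\right)}{4}$ ($P{\left(H \right)} = -3 + \frac{H \left(H + 12\right)}{4} = -3 + \frac{H \left(12 + H\right)}{4}$)
$L{\left(-286,-119 \right)} - P{\left(-144 \right)} = \left(-3 + \left(-119\right)^{2} - -1190\right) - \left(-3 + 3 \left(-144\right) + \frac{\left(-144\right)^{2}}{4}\right) = \left(-3 + 14161 + 1190\right) - \left(-3 - 432 + \frac{1}{4} \cdot 20736\right) = 15348 - \left(-3 - 432 + 5184\right) = 15348 - 4749 = 10599$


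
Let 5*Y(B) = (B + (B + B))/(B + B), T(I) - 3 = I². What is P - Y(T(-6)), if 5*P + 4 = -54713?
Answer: -109437/10 ≈ -10944.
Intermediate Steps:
P = -54717/5 (P = -⅘ + (⅕)*(-54713) = -⅘ - 54713/5 = -54717/5 ≈ -10943.)
T(I) = 3 + I²
Y(B) = 3/10 (Y(B) = ((B + (B + B))/(B + B))/5 = ((B + 2*B)/((2*B)))/5 = ((3*B)*(1/(2*B)))/5 = (⅕)*(3/2) = 3/10)
P - Y(T(-6)) = -54717/5 - 1*3/10 = -54717/5 - 3/10 = -109437/10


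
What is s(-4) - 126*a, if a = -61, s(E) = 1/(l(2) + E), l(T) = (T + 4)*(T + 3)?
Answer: 199837/26 ≈ 7686.0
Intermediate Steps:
l(T) = (3 + T)*(4 + T) (l(T) = (4 + T)*(3 + T) = (3 + T)*(4 + T))
s(E) = 1/(30 + E) (s(E) = 1/((12 + 2² + 7*2) + E) = 1/((12 + 4 + 14) + E) = 1/(30 + E))
s(-4) - 126*a = 1/(30 - 4) - 126*(-61) = 1/26 + 7686 = 199837/26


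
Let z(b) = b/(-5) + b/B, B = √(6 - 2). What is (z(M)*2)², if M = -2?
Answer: 36/25 ≈ 1.4400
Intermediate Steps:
B = 2 (B = √4 = 2)
z(b) = 3*b/10 (z(b) = b/(-5) + b/2 = b*(-⅕) + b*(½) = -b/5 + b/2 = 3*b/10)
(z(M)*2)² = (((3/10)*(-2))*2)² = (-⅗*2)² = (-6/5)² = 36/25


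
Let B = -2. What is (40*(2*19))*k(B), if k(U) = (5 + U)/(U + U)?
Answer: -1140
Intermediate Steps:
k(U) = (5 + U)/(2*U) (k(U) = (5 + U)/((2*U)) = (5 + U)*(1/(2*U)) = (5 + U)/(2*U))
(40*(2*19))*k(B) = (40*(2*19))*((½)*(5 - 2)/(-2)) = (40*38)*((½)*(-½)*3) = 1520*(-¾) = -1140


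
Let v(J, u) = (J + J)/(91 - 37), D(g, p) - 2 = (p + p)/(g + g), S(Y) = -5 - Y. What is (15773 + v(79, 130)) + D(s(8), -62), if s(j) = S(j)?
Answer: 5539726/351 ≈ 15783.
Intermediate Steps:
s(j) = -5 - j
D(g, p) = 2 + p/g (D(g, p) = 2 + (p + p)/(g + g) = 2 + (2*p)/((2*g)) = 2 + (2*p)*(1/(2*g)) = 2 + p/g)
v(J, u) = J/27 (v(J, u) = (2*J)/54 = (2*J)*(1/54) = J/27)
(15773 + v(79, 130)) + D(s(8), -62) = (15773 + (1/27)*79) + (2 - 62/(-5 - 1*8)) = (15773 + 79/27) + (2 - 62/(-5 - 8)) = 425950/27 + (2 - 62/(-13)) = 425950/27 + (2 - 62*(-1/13)) = 425950/27 + (2 + 62/13) = 425950/27 + 88/13 = 5539726/351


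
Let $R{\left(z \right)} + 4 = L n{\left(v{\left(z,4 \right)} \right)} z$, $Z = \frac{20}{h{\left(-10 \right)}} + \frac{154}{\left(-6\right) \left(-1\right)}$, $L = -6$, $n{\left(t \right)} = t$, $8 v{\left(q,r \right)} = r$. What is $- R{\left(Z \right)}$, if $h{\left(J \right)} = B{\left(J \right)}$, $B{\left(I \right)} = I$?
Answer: $75$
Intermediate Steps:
$h{\left(J \right)} = J$
$v{\left(q,r \right)} = \frac{r}{8}$
$Z = \frac{71}{3}$ ($Z = \frac{20}{-10} + \frac{154}{\left(-6\right) \left(-1\right)} = 20 \left(- \frac{1}{10}\right) + \frac{154}{6} = -2 + 154 \cdot \frac{1}{6} = -2 + \frac{77}{3} = \frac{71}{3} \approx 23.667$)
$R{\left(z \right)} = -4 - 3 z$ ($R{\left(z \right)} = -4 + - 6 \cdot \frac{1}{8} \cdot 4 z = -4 + \left(-6\right) \frac{1}{2} z = -4 - 3 z$)
$- R{\left(Z \right)} = - (-4 - 71) = \left(-1\right) \left(-75\right) = 75$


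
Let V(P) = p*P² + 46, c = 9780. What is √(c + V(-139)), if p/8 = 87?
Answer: √13457242 ≈ 3668.4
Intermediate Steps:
p = 696 (p = 8*87 = 696)
V(P) = 46 + 696*P² (V(P) = 696*P² + 46 = 46 + 696*P²)
√(c + V(-139)) = √(9780 + (46 + 696*(-139)²)) = √(9780 + (46 + 696*19321)) = √(9780 + (46 + 13447416)) = √(9780 + 13447462) = √13457242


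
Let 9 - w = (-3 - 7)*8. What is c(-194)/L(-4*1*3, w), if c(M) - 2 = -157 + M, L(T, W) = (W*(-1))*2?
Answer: 349/178 ≈ 1.9607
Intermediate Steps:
w = 89 (w = 9 - (-3 - 7)*8 = 9 - (-10)*8 = 9 - 1*(-80) = 9 + 80 = 89)
L(T, W) = -2*W (L(T, W) = -W*2 = -2*W)
c(M) = -155 + M (c(M) = 2 + (-157 + M) = -155 + M)
c(-194)/L(-4*1*3, w) = (-155 - 194)/((-2*89)) = -349/(-178) = -349*(-1/178) = 349/178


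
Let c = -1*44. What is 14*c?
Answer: -616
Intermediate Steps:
c = -44
14*c = 14*(-44) = -616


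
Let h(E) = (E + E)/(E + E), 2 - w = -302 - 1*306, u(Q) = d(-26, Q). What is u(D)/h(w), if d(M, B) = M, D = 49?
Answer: -26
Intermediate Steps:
u(Q) = -26
w = 610 (w = 2 - (-302 - 1*306) = 2 - (-302 - 306) = 2 - 1*(-608) = 2 + 608 = 610)
h(E) = 1 (h(E) = (2*E)/((2*E)) = (2*E)*(1/(2*E)) = 1)
u(D)/h(w) = -26/1 = -26*1 = -26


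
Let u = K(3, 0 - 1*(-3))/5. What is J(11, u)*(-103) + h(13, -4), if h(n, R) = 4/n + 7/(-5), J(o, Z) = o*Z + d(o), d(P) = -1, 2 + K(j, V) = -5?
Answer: 109727/65 ≈ 1688.1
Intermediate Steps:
K(j, V) = -7 (K(j, V) = -2 - 5 = -7)
u = -7/5 ≈ -1.4000
J(o, Z) = -1 + Z*o (J(o, Z) = o*Z - 1 = Z*o - 1 = -1 + Z*o)
h(n, R) = -7/5 + 4/n (h(n, R) = 4/n + 7*(-⅕) = 4/n - 7/5 = -7/5 + 4/n)
J(11, u)*(-103) + h(13, -4) = (-1 - 7/5*11)*(-103) + (-7/5 + 4/13) = (-1 - 77/5)*(-103) + (-7/5 + 4*(1/13)) = -82/5*(-103) + (-7/5 + 4/13) = 8446/5 - 71/65 = 109727/65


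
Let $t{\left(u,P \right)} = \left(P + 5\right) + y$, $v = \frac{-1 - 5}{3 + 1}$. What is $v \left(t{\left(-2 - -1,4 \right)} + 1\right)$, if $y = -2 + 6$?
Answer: $-21$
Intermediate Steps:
$v = - \frac{3}{2}$ ($v = - \frac{6}{4} = \left(-6\right) \frac{1}{4} = - \frac{3}{2} \approx -1.5$)
$y = 4$
$t{\left(u,P \right)} = 9 + P$ ($t{\left(u,P \right)} = \left(P + 5\right) + 4 = \left(5 + P\right) + 4 = 9 + P$)
$v \left(t{\left(-2 - -1,4 \right)} + 1\right) = - \frac{3 \left(\left(9 + 4\right) + 1\right)}{2} = - \frac{3 \left(13 + 1\right)}{2} = \left(- \frac{3}{2}\right) 14 = -21$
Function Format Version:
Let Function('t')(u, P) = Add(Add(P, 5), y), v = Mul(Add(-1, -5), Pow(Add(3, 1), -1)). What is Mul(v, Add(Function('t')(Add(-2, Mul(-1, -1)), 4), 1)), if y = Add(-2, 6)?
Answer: -21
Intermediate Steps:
v = Rational(-3, 2) (v = Mul(-6, Pow(4, -1)) = Mul(-6, Rational(1, 4)) = Rational(-3, 2) ≈ -1.5000)
y = 4
Function('t')(u, P) = Add(9, P) (Function('t')(u, P) = Add(Add(P, 5), 4) = Add(Add(5, P), 4) = Add(9, P))
Mul(v, Add(Function('t')(Add(-2, Mul(-1, -1)), 4), 1)) = Mul(Rational(-3, 2), Add(Add(9, 4), 1)) = Mul(Rational(-3, 2), Add(13, 1)) = Mul(Rational(-3, 2), 14) = -21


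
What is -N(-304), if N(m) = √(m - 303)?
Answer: -I*√607 ≈ -24.637*I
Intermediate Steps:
N(m) = √(-303 + m)
-N(-304) = -√(-303 - 304) = -√(-607) = -I*√607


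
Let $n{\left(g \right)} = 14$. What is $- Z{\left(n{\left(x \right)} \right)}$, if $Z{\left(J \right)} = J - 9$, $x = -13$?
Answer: $-5$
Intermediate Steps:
$Z{\left(J \right)} = -9 + J$ ($Z{\left(J \right)} = J - 9 = -9 + J$)
$- Z{\left(n{\left(x \right)} \right)} = - (-9 + 14) = \left(-1\right) 5 = -5$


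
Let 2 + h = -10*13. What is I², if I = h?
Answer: 17424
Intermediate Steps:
h = -132 (h = -2 - 10*13 = -2 - 130 = -132)
I = -132
I² = (-132)² = 17424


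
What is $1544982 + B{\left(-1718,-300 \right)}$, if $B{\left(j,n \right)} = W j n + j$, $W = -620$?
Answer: $-318004736$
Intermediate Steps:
$B{\left(j,n \right)} = j - 620 j n$ ($B{\left(j,n \right)} = - 620 j n + j = j - 620 j n$)
$1544982 + B{\left(-1718,-300 \right)} = 1544982 - 1718 \left(1 - -186000\right) = 1544982 - 1718 \left(1 + 186000\right) = 1544982 - 319549718 = -318004736$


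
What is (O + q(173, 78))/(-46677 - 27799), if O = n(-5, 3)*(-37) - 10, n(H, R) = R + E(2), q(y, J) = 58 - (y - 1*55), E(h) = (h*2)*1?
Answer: 329/74476 ≈ 0.0044175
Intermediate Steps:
E(h) = 2*h (E(h) = (2*h)*1 = 2*h)
q(y, J) = 113 - y (q(y, J) = 58 - (y - 55) = 58 - (-55 + y) = 58 + (55 - y) = 113 - y)
n(H, R) = 4 + R (n(H, R) = R + 2*2 = R + 4 = 4 + R)
O = -269 (O = (4 + 3)*(-37) - 10 = 7*(-37) - 10 = -259 - 10 = -269)
(O + q(173, 78))/(-46677 - 27799) = (-269 + (113 - 1*173))/(-46677 - 27799) = (-269 + (113 - 173))/(-74476) = (-269 - 60)*(-1/74476) = -329*(-1/74476) = 329/74476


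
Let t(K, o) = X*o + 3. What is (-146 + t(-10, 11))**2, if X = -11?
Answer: 69696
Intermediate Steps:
t(K, o) = 3 - 11*o (t(K, o) = -11*o + 3 = 3 - 11*o)
(-146 + t(-10, 11))**2 = (-146 + (3 - 11*11))**2 = (-146 + (3 - 121))**2 = (-146 - 118)**2 = (-264)**2 = 69696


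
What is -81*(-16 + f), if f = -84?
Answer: 8100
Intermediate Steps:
-81*(-16 + f) = -81*(-16 - 84) = -81*(-100) = 8100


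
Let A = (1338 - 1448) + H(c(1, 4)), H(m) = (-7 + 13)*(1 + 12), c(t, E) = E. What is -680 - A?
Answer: -648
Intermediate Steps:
H(m) = 78 (H(m) = 6*13 = 78)
A = -32 (A = (1338 - 1448) + 78 = -110 + 78 = -32)
-680 - A = -680 - 1*(-32) = -680 + 32 = -648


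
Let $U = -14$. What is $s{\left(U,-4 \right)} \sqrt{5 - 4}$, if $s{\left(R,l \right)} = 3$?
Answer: $3$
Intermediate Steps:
$s{\left(U,-4 \right)} \sqrt{5 - 4} = 3 \sqrt{5 - 4} = 3 \sqrt{1} = 3 \cdot 1 = 3$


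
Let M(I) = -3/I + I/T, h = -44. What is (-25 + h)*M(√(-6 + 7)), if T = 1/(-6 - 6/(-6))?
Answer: 552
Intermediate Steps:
T = -⅕ (T = 1/(-6 - 6*(-⅙)) = 1/(-6 + 1) = 1/(-5) = -⅕ ≈ -0.20000)
M(I) = -5*I - 3/I (M(I) = -3/I + I/(-⅕) = -3/I + I*(-5) = -3/I - 5*I = -5*I - 3/I)
(-25 + h)*M(√(-6 + 7)) = (-25 - 44)*(-5*√(-6 + 7) - 3/√(-6 + 7)) = -69*(-5*√1 - 3/(√1)) = -69*(-5*1 - 3/1) = -69*(-5 - 3*1) = -69*(-5 - 3) = -69*(-8) = 552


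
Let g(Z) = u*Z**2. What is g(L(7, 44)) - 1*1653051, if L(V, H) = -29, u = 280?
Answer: -1417571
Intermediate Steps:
g(Z) = 280*Z**2
g(L(7, 44)) - 1*1653051 = 280*(-29)**2 - 1*1653051 = 280*841 - 1653051 = 235480 - 1653051 = -1417571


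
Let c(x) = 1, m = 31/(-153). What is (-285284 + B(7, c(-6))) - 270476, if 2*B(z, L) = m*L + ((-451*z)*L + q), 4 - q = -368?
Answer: -85244348/153 ≈ -5.5715e+5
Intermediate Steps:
q = 372 (q = 4 - 1*(-368) = 4 + 368 = 372)
m = -31/153 (m = 31*(-1/153) = -31/153 ≈ -0.20261)
B(z, L) = 186 - 31*L/306 - 451*L*z/2 (B(z, L) = (-31*L/153 + ((-451*z)*L + 372))/2 = (-31*L/153 + (-451*L*z + 372))/2 = (-31*L/153 + (372 - 451*L*z))/2 = (372 - 31*L/153 - 451*L*z)/2 = 186 - 31*L/306 - 451*L*z/2)
(-285284 + B(7, c(-6))) - 270476 = (-285284 + (186 - 31/306*1 - 451/2*1*7)) - 270476 = (-285284 + (186 - 31/306 - 3157/2)) - 270476 = (-285284 - 213068/153) - 270476 = -43861520/153 - 270476 = -85244348/153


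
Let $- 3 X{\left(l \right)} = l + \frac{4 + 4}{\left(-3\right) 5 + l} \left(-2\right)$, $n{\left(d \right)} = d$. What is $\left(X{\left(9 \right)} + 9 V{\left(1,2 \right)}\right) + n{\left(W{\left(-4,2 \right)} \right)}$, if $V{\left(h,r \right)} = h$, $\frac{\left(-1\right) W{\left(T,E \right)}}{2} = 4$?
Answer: $- \frac{26}{9} \approx -2.8889$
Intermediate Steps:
$W{\left(T,E \right)} = -8$ ($W{\left(T,E \right)} = \left(-2\right) 4 = -8$)
$X{\left(l \right)} = - \frac{l}{3} + \frac{16}{3 \left(-15 + l\right)}$ ($X{\left(l \right)} = - \frac{l + \frac{4 + 4}{\left(-3\right) 5 + l} \left(-2\right)}{3} = - \frac{l + \frac{8}{-15 + l} \left(-2\right)}{3} = - \frac{l - \frac{16}{-15 + l}}{3} = - \frac{l}{3} + \frac{16}{3 \left(-15 + l\right)}$)
$\left(X{\left(9 \right)} + 9 V{\left(1,2 \right)}\right) + n{\left(W{\left(-4,2 \right)} \right)} = \left(\frac{16 - 9^{2} + 15 \cdot 9}{3 \left(-15 + 9\right)} + 9 \cdot 1\right) - 8 = \left(\frac{16 - 81 + 135}{3 \left(-6\right)} + 9\right) - 8 = \left(\frac{1}{3} \left(- \frac{1}{6}\right) \left(16 - 81 + 135\right) + 9\right) - 8 = \left(\frac{1}{3} \left(- \frac{1}{6}\right) 70 + 9\right) - 8 = \left(- \frac{35}{9} + 9\right) - 8 = \frac{46}{9} - 8 = - \frac{26}{9}$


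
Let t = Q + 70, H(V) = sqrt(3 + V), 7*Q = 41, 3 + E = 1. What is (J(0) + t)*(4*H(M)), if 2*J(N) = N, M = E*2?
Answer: 2124*I/7 ≈ 303.43*I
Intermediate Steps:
E = -2 (E = -3 + 1 = -2)
Q = 41/7 (Q = (1/7)*41 = 41/7 ≈ 5.8571)
M = -4 (M = -2*2 = -4)
J(N) = N/2
t = 531/7 (t = 41/7 + 70 = 531/7 ≈ 75.857)
(J(0) + t)*(4*H(M)) = ((1/2)*0 + 531/7)*(4*sqrt(3 - 4)) = (0 + 531/7)*(4*sqrt(-1)) = 531*(4*I)/7 = 2124*I/7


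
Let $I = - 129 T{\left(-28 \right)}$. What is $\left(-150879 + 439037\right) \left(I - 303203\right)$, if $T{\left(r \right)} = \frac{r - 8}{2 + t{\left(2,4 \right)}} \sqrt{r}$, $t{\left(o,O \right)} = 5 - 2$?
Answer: $-87370370074 + \frac{2676411504 i \sqrt{7}}{5} \approx -8.737 \cdot 10^{10} + 1.4162 \cdot 10^{9} i$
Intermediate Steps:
$t{\left(o,O \right)} = 3$
$T{\left(r \right)} = \sqrt{r} \left(- \frac{8}{5} + \frac{r}{5}\right)$ ($T{\left(r \right)} = \frac{r - 8}{2 + 3} \sqrt{r} = \frac{-8 + r}{5} \sqrt{r} = \left(-8 + r\right) \frac{1}{5} \sqrt{r} = \left(- \frac{8}{5} + \frac{r}{5}\right) \sqrt{r} = \sqrt{r} \left(- \frac{8}{5} + \frac{r}{5}\right)$)
$I = \frac{9288 i \sqrt{7}}{5}$ ($I = - 129 \frac{\sqrt{-28} \left(-8 - 28\right)}{5} = - 129 \cdot \frac{1}{5} \cdot 2 i \sqrt{7} \left(-36\right) = - 129 \left(- \frac{72 i \sqrt{7}}{5}\right) = \frac{9288 i \sqrt{7}}{5} \approx 4914.8 i$)
$\left(-150879 + 439037\right) \left(I - 303203\right) = \left(-150879 + 439037\right) \left(\frac{9288 i \sqrt{7}}{5} - 303203\right) = 288158 \left(-303203 + \frac{9288 i \sqrt{7}}{5}\right) = -87370370074 + \frac{2676411504 i \sqrt{7}}{5}$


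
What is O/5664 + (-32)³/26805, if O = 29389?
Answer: 200724731/50607840 ≈ 3.9663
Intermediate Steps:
O/5664 + (-32)³/26805 = 29389/5664 + (-32)³/26805 = 29389*(1/5664) - 32768*1/26805 = 29389/5664 - 32768/26805 = 200724731/50607840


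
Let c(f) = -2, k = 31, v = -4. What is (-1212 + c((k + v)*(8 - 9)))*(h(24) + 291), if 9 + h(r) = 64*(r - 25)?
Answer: -264652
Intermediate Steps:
h(r) = -1609 + 64*r (h(r) = -9 + 64*(r - 25) = -9 + 64*(-25 + r) = -9 + (-1600 + 64*r) = -1609 + 64*r)
(-1212 + c((k + v)*(8 - 9)))*(h(24) + 291) = (-1212 - 2)*((-1609 + 64*24) + 291) = -1214*((-1609 + 1536) + 291) = -1214*(-73 + 291) = -1214*218 = -264652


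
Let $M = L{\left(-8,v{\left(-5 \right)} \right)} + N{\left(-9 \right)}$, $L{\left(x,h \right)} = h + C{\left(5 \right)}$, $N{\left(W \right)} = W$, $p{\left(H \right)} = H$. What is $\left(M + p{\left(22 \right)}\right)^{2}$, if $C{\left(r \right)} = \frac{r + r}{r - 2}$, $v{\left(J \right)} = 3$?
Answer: $\frac{3364}{9} \approx 373.78$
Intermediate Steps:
$C{\left(r \right)} = \frac{2 r}{-2 + r}$
$L{\left(x,h \right)} = \frac{10}{3} + h$ ($L{\left(x,h \right)} = h + 2 \cdot 5 \frac{1}{-2 + 5} = h + 2 \cdot 5 \cdot \frac{1}{3} = h + \frac{10}{3} = \frac{10}{3} + h$)
$M = - \frac{8}{3}$ ($M = \left(\frac{10}{3} + 3\right) - 9 = \frac{19}{3} - 9 = - \frac{8}{3} \approx -2.6667$)
$\left(M + p{\left(22 \right)}\right)^{2} = \left(- \frac{8}{3} + 22\right)^{2} = \left(\frac{58}{3}\right)^{2} = \frac{3364}{9}$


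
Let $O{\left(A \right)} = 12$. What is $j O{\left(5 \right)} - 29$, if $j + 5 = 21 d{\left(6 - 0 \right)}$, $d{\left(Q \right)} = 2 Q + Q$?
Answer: $4447$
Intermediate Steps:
$d{\left(Q \right)} = 3 Q$
$j = 373$ ($j = -5 + 21 \cdot 3 \left(6 - 0\right) = -5 + 21 \cdot 3 \left(6 + 0\right) = -5 + 21 \cdot 3 \cdot 6 = -5 + 21 \cdot 18 = -5 + 378 = 373$)
$j O{\left(5 \right)} - 29 = 373 \cdot 12 - 29 = 4476 - 29 = 4447$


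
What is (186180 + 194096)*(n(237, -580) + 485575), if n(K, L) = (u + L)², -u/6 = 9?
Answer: 337506738556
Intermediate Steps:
u = -54 (u = -6*9 = -54)
n(K, L) = (-54 + L)²
(186180 + 194096)*(n(237, -580) + 485575) = (186180 + 194096)*((-54 - 580)² + 485575) = 380276*((-634)² + 485575) = 380276*(401956 + 485575) = 380276*887531 = 337506738556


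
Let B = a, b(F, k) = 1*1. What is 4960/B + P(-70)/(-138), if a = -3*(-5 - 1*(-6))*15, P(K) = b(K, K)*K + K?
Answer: -22606/207 ≈ -109.21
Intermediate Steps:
b(F, k) = 1
P(K) = 2*K (P(K) = 1*K + K = K + K = 2*K)
a = -45 (a = -3*(-5 + 6)*15 = -3*1*15 = -3*15 = -45)
B = -45
4960/B + P(-70)/(-138) = 4960/(-45) + (2*(-70))/(-138) = 4960*(-1/45) - 140*(-1/138) = -992/9 + 70/69 = -22606/207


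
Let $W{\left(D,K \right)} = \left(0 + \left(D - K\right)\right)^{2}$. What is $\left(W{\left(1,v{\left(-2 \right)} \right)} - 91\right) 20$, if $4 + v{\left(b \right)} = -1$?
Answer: $-1100$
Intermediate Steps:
$v{\left(b \right)} = -5$ ($v{\left(b \right)} = -4 - 1 = -5$)
$W{\left(D,K \right)} = \left(D - K\right)^{2}$
$\left(W{\left(1,v{\left(-2 \right)} \right)} - 91\right) 20 = \left(\left(1 - -5\right)^{2} - 91\right) 20 = \left(\left(1 + 5\right)^{2} - 91\right) 20 = \left(6^{2} - 91\right) 20 = \left(36 - 91\right) 20 = \left(-55\right) 20 = -1100$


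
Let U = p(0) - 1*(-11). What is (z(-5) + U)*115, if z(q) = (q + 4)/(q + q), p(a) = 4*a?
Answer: 2553/2 ≈ 1276.5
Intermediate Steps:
U = 11 (U = 4*0 - 1*(-11) = 0 + 11 = 11)
z(q) = (4 + q)/(2*q) (z(q) = (4 + q)/((2*q)) = (4 + q)*(1/(2*q)) = (4 + q)/(2*q))
(z(-5) + U)*115 = ((½)*(4 - 5)/(-5) + 11)*115 = ((½)*(-⅕)*(-1) + 11)*115 = (⅒ + 11)*115 = (111/10)*115 = 2553/2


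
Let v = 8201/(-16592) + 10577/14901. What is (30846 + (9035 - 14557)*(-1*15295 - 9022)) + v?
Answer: 33206286051383923/247237392 ≈ 1.3431e+8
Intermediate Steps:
v = 53290483/247237392 (v = 8201*(-1/16592) + 10577*(1/14901) = -8201/16592 + 10577/14901 = 53290483/247237392 ≈ 0.21554)
(30846 + (9035 - 14557)*(-1*15295 - 9022)) + v = (30846 + (9035 - 14557)*(-1*15295 - 9022)) + 53290483/247237392 = (30846 - 5522*(-15295 - 9022)) + 53290483/247237392 = (30846 - 5522*(-24317)) + 53290483/247237392 = (30846 + 134278474) + 53290483/247237392 = 134309320 + 53290483/247237392 = 33206286051383923/247237392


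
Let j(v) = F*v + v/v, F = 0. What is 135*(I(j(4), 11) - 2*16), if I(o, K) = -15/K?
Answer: -49545/11 ≈ -4504.1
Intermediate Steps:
j(v) = 1 (j(v) = 0*v + v/v = 0 + 1 = 1)
135*(I(j(4), 11) - 2*16) = 135*(-15/11 - 2*16) = 135*(-15*1/11 - 32) = 135*(-15/11 - 32) = 135*(-367/11) = -49545/11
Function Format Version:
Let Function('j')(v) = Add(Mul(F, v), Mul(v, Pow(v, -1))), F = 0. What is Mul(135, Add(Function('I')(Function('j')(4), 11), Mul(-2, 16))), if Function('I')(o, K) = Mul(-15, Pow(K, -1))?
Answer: Rational(-49545, 11) ≈ -4504.1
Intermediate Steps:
Function('j')(v) = 1 (Function('j')(v) = Add(Mul(0, v), Mul(v, Pow(v, -1))) = Add(0, 1) = 1)
Mul(135, Add(Function('I')(Function('j')(4), 11), Mul(-2, 16))) = Mul(135, Add(Mul(-15, Pow(11, -1)), Mul(-2, 16))) = Mul(135, Add(Mul(-15, Rational(1, 11)), -32)) = Mul(135, Add(Rational(-15, 11), -32)) = Mul(135, Rational(-367, 11)) = Rational(-49545, 11)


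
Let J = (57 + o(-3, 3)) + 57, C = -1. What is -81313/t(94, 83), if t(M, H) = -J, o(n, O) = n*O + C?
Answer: 81313/104 ≈ 781.86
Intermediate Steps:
o(n, O) = -1 + O*n (o(n, O) = n*O - 1 = O*n - 1 = -1 + O*n)
J = 104 (J = (57 + (-1 + 3*(-3))) + 57 = (57 + (-1 - 9)) + 57 = (57 - 10) + 57 = 47 + 57 = 104)
t(M, H) = -104 (t(M, H) = -1*104 = -104)
-81313/t(94, 83) = -81313/(-104) = -81313*(-1/104) = 81313/104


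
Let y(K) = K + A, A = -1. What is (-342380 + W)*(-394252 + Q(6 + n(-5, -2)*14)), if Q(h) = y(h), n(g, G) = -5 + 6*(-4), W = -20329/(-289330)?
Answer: 39094636010625363/289330 ≈ 1.3512e+11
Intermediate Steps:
W = 20329/289330 (W = -20329*(-1/289330) = 20329/289330 ≈ 0.070262)
n(g, G) = -29 (n(g, G) = -5 - 24 = -29)
y(K) = -1 + K (y(K) = K - 1 = -1 + K)
Q(h) = -1 + h
(-342380 + W)*(-394252 + Q(6 + n(-5, -2)*14)) = (-342380 + 20329/289330)*(-394252 + (-1 + (6 - 29*14))) = -99060785071*(-394252 + (-1 + (6 - 406)))/289330 = -99060785071*(-394252 + (-1 - 400))/289330 = -99060785071*(-394252 - 401)/289330 = -99060785071/289330*(-394653) = 39094636010625363/289330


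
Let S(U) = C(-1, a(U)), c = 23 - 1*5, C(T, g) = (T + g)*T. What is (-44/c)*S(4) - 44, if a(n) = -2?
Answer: -154/3 ≈ -51.333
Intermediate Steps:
C(T, g) = T*(T + g)
c = 18 (c = 23 - 5 = 18)
S(U) = 3 (S(U) = -(-1 - 2) = -1*(-3) = 3)
(-44/c)*S(4) - 44 = -44/18*3 - 44 = -44*1/18*3 - 44 = -22/9*3 - 44 = -22/3 - 44 = -154/3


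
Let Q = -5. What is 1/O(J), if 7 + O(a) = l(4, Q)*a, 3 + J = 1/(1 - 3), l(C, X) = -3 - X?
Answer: -1/14 ≈ -0.071429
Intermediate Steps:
J = -7/2 (J = -3 + 1/(1 - 3) = -3 + 1/(-2) = -3 - ½ = -7/2 ≈ -3.5000)
O(a) = -7 + 2*a (O(a) = -7 + (-3 - 1*(-5))*a = -7 + (-3 + 5)*a = -7 + 2*a)
1/O(J) = 1/(-7 + 2*(-7/2)) = 1/(-7 - 7) = 1/(-14) = -1/14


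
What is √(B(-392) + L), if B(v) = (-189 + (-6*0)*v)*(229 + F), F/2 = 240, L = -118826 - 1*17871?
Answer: I*√270698 ≈ 520.29*I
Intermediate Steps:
L = -136697 (L = -118826 - 17871 = -136697)
F = 480 (F = 2*240 = 480)
B(v) = -134001 (B(v) = (-189 + (-6*0)*v)*(229 + 480) = (-189 + 0*v)*709 = (-189 + 0)*709 = -189*709 = -134001)
√(B(-392) + L) = √(-134001 - 136697) = √(-270698) = I*√270698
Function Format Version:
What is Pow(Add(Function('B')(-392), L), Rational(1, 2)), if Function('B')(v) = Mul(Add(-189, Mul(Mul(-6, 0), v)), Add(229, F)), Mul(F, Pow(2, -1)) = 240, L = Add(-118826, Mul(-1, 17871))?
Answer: Mul(I, Pow(270698, Rational(1, 2))) ≈ Mul(520.29, I)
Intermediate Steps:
L = -136697 (L = Add(-118826, -17871) = -136697)
F = 480 (F = Mul(2, 240) = 480)
Function('B')(v) = -134001 (Function('B')(v) = Mul(Add(-189, Mul(Mul(-6, 0), v)), Add(229, 480)) = Mul(Add(-189, Mul(0, v)), 709) = Mul(Add(-189, 0), 709) = Mul(-189, 709) = -134001)
Pow(Add(Function('B')(-392), L), Rational(1, 2)) = Pow(Add(-134001, -136697), Rational(1, 2)) = Pow(-270698, Rational(1, 2)) = Mul(I, Pow(270698, Rational(1, 2)))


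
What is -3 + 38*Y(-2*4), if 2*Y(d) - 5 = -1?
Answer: 73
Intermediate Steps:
Y(d) = 2 (Y(d) = 5/2 + (1/2)*(-1) = 5/2 - 1/2 = 2)
-3 + 38*Y(-2*4) = -3 + 38*2 = -3 + 76 = 73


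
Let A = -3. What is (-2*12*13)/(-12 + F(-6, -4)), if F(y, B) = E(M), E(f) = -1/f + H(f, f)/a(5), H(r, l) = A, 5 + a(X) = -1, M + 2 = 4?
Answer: 26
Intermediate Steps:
M = 2 (M = -2 + 4 = 2)
a(X) = -6 (a(X) = -5 - 1 = -6)
H(r, l) = -3
E(f) = ½ - 1/f (E(f) = -1/f - 3/(-6) = -1/f - 3*(-⅙) = -1/f + ½ = ½ - 1/f)
F(y, B) = 0 (F(y, B) = (½)*(-2 + 2)/2 = (½)*(½)*0 = 0)
(-2*12*13)/(-12 + F(-6, -4)) = (-2*12*13)/(-12 + 0) = (-24*13)/(-12) = -1/12*(-312) = 26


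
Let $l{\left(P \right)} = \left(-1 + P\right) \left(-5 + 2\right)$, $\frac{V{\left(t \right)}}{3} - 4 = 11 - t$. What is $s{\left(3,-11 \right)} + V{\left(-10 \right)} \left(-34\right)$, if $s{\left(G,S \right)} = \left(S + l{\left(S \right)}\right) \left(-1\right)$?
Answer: $-2575$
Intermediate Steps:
$V{\left(t \right)} = 45 - 3 t$ ($V{\left(t \right)} = 12 + 3 \left(11 - t\right) = 12 - \left(-33 + 3 t\right) = 45 - 3 t$)
$l{\left(P \right)} = 3 - 3 P$ ($l{\left(P \right)} = \left(-1 + P\right) \left(-3\right) = 3 - 3 P$)
$s{\left(G,S \right)} = -3 + 2 S$ ($s{\left(G,S \right)} = \left(S - \left(-3 + 3 S\right)\right) \left(-1\right) = \left(3 - 2 S\right) \left(-1\right) = -3 + 2 S$)
$s{\left(3,-11 \right)} + V{\left(-10 \right)} \left(-34\right) = \left(-3 + 2 \left(-11\right)\right) + \left(45 - -30\right) \left(-34\right) = \left(-3 - 22\right) + \left(45 + 30\right) \left(-34\right) = -25 + 75 \left(-34\right) = -25 - 2550 = -2575$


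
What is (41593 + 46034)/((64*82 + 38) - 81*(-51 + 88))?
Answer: 29209/763 ≈ 38.282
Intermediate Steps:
(41593 + 46034)/((64*82 + 38) - 81*(-51 + 88)) = 87627/((5248 + 38) - 81*37) = 87627/(5286 - 2997) = 87627/2289 = 87627*(1/2289) = 29209/763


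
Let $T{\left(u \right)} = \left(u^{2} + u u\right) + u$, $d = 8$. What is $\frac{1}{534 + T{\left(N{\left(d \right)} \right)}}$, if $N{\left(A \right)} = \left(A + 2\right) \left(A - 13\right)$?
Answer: $\frac{1}{5484} \approx 0.00018235$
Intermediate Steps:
$N{\left(A \right)} = \left(-13 + A\right) \left(2 + A\right)$ ($N{\left(A \right)} = \left(2 + A\right) \left(-13 + A\right) = \left(-13 + A\right) \left(2 + A\right)$)
$T{\left(u \right)} = u + 2 u^{2}$ ($T{\left(u \right)} = \left(u^{2} + u^{2}\right) + u = 2 u^{2} + u = u + 2 u^{2}$)
$\frac{1}{534 + T{\left(N{\left(d \right)} \right)}} = \frac{1}{534 + \left(-26 + 8^{2} - 88\right) \left(1 + 2 \left(-26 + 8^{2} - 88\right)\right)} = \frac{1}{534 + \left(-26 + 64 - 88\right) \left(1 + 2 \left(-26 + 64 - 88\right)\right)} = \frac{1}{534 - 50 \left(1 + 2 \left(-50\right)\right)} = \frac{1}{534 - 50 \left(1 - 100\right)} = \frac{1}{534 - -4950} = \frac{1}{534 + 4950} = \frac{1}{5484}$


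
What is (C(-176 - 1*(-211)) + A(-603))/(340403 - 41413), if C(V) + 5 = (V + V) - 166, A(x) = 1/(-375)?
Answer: -18938/56060625 ≈ -0.00033781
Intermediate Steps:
A(x) = -1/375
C(V) = -171 + 2*V (C(V) = -5 + ((V + V) - 166) = -5 + (2*V - 166) = -5 + (-166 + 2*V) = -171 + 2*V)
(C(-176 - 1*(-211)) + A(-603))/(340403 - 41413) = ((-171 + 2*(-176 - 1*(-211))) - 1/375)/(340403 - 41413) = ((-171 + 2*(-176 + 211)) - 1/375)/298990 = ((-171 + 2*35) - 1/375)*(1/298990) = ((-171 + 70) - 1/375)*(1/298990) = (-101 - 1/375)*(1/298990) = -37876/375*1/298990 = -18938/56060625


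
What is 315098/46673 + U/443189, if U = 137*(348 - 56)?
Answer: 141515074214/20684960197 ≈ 6.8414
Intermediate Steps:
U = 40004 (U = 137*292 = 40004)
315098/46673 + U/443189 = 315098/46673 + 40004/443189 = 141515074214/20684960197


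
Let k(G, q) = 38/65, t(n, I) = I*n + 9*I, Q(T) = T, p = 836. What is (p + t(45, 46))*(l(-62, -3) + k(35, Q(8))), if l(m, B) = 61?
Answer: 2657992/13 ≈ 2.0446e+5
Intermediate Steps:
t(n, I) = 9*I + I*n
k(G, q) = 38/65 (k(G, q) = 38*(1/65) = 38/65)
(p + t(45, 46))*(l(-62, -3) + k(35, Q(8))) = (836 + 46*(9 + 45))*(61 + 38/65) = (836 + 46*54)*(4003/65) = (836 + 2484)*(4003/65) = 3320*(4003/65) = 2657992/13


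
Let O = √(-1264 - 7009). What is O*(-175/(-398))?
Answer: 175*I*√8273/398 ≈ 39.993*I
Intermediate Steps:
O = I*√8273 (O = √(-8273) = I*√8273 ≈ 90.956*I)
O*(-175/(-398)) = (I*√8273)*(-175/(-398)) = (I*√8273)*(-175*(-1/398)) = (I*√8273)*(175/398) = 175*I*√8273/398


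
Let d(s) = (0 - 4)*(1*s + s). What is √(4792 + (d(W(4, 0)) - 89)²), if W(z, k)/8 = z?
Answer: √123817 ≈ 351.88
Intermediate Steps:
W(z, k) = 8*z
d(s) = -8*s (d(s) = -4*(s + s) = -8*s)
√(4792 + (d(W(4, 0)) - 89)²) = √(4792 + (-64*4 - 89)²) = √(4792 + (-8*32 - 89)²) = √(4792 + (-256 - 89)²) = √(4792 + (-345)²) = √(4792 + 119025) = √123817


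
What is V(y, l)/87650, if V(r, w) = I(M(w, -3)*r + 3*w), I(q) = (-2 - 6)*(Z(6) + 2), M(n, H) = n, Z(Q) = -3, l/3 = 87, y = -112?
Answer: 4/43825 ≈ 9.1272e-5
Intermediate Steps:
l = 261 (l = 3*87 = 261)
I(q) = 8 (I(q) = (-2 - 6)*(-3 + 2) = -8*(-1) = 8)
V(r, w) = 8
V(y, l)/87650 = 8/87650 = 8*(1/87650) = 4/43825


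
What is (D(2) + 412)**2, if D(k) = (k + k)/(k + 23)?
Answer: 106172416/625 ≈ 1.6988e+5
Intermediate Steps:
D(k) = 2*k/(23 + k) (D(k) = (2*k)/(23 + k) = 2*k/(23 + k))
(D(2) + 412)**2 = (2*2/(23 + 2) + 412)**2 = (2*2/25 + 412)**2 = (2*2*(1/25) + 412)**2 = (4/25 + 412)**2 = (10304/25)**2 = 106172416/625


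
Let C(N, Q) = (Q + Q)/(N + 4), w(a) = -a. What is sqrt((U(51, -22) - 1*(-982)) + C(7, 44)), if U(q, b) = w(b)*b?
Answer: sqrt(506) ≈ 22.494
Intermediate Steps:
U(q, b) = -b**2 (U(q, b) = (-b)*b = -b**2)
C(N, Q) = 2*Q/(4 + N) (C(N, Q) = (2*Q)/(4 + N) = 2*Q/(4 + N))
sqrt((U(51, -22) - 1*(-982)) + C(7, 44)) = sqrt((-1*(-22)**2 - 1*(-982)) + 2*44/(4 + 7)) = sqrt((-1*484 + 982) + 2*44/11) = sqrt((-484 + 982) + 2*44*(1/11)) = sqrt(498 + 8) = sqrt(506)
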